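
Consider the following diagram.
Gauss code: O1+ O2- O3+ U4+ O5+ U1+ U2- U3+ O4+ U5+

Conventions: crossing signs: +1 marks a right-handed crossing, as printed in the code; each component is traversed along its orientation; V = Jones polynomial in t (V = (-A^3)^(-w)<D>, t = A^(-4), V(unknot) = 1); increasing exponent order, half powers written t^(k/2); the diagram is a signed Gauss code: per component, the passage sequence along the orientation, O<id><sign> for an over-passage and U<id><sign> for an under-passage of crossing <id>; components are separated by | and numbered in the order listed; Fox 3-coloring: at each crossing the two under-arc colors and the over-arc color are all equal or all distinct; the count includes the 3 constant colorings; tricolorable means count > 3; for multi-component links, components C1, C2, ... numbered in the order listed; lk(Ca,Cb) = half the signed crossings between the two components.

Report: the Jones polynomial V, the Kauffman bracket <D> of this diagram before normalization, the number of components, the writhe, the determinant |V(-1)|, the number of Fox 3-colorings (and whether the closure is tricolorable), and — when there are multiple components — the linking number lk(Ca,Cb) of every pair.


V = t + t^3 - t^4
<D> = A^-7 - A^-3 - A^5 (w = +3)
1 component over 5 crossings, w = +3
9 Fox colorings among 3^5, |V(-1)| = 3: tricolorable
why: w = +3 (over 5 crossings) is diagram-only; (-A^3)^(-3) removes it from V


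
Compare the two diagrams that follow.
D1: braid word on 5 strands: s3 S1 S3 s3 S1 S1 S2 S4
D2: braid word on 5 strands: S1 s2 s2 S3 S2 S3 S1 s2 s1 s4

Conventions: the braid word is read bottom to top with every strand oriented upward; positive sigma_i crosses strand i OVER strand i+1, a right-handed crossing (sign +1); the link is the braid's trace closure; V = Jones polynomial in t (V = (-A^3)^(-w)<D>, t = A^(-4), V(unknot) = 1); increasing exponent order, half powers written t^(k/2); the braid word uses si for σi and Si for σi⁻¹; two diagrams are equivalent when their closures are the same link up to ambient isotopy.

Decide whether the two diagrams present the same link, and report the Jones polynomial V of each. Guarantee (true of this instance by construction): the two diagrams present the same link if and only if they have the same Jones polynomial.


equivalent: no
V(D1) = -t^-4 + t^-3 + t^-1  (w -4, c 8, <D> = A^-8 + 1 - A^4)
V(D2) = 1  (w 0, c 10, <D> = 1)
why: 2 classes among 2 diagrams; unequal V(t) rules out equality


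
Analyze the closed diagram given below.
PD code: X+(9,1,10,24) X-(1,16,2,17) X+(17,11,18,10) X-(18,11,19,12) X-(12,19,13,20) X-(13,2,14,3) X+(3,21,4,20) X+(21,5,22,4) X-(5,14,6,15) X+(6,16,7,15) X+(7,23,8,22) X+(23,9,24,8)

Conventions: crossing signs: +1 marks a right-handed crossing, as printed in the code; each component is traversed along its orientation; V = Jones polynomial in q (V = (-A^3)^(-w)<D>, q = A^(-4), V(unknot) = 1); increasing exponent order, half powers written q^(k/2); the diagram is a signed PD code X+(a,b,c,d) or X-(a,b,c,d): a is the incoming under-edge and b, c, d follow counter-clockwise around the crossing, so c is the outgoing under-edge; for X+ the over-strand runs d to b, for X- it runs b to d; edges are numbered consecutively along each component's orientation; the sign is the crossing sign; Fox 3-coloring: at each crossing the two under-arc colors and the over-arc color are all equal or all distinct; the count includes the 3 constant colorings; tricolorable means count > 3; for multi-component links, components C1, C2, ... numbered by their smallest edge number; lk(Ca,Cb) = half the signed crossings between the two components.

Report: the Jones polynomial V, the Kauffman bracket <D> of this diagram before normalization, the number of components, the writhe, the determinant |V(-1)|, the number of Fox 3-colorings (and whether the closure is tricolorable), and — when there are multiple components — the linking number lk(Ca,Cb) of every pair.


Jones polynomial: V(q) = q + q^3 - q^4
<D> = -A^-10 + A^-6 + A^2; writhe +2
components 1, writhe +2 (12 crossings)
3-colorings: 9 of 3^12, det 3 — tricolorable
note: V spans 3 powers of q: at least 3 crossings in any diagram


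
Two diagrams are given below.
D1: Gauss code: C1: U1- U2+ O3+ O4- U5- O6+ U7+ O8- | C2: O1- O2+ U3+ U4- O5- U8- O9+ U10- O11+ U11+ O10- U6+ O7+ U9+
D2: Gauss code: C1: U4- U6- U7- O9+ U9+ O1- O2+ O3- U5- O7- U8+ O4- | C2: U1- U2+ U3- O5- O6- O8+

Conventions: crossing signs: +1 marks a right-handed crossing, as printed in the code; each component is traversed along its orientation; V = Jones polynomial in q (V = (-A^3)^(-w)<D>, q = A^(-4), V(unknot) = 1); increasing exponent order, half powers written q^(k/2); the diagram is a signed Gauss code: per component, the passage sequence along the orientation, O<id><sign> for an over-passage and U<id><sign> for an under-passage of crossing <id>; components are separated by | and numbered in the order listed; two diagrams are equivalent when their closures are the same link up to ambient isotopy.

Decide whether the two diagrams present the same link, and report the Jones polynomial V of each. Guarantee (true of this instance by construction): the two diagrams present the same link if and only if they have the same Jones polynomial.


equivalent: no
V(D1) = -q^(-3/2) + q^(-1/2) - 2q^(1/2) + q^(3/2) - 2q^(5/2) + q^(7/2)  (w +1, c 11, <D> = -A^-11 + 2A^-7 - A^-3 + 2A - A^5 + A^9)
D2 (bracket A^-7 + A; 9 crossings at w = -3): V = -q^(-5/2) - q^(-1/2)
why: 2 values of V(q) split the 2 diagrams


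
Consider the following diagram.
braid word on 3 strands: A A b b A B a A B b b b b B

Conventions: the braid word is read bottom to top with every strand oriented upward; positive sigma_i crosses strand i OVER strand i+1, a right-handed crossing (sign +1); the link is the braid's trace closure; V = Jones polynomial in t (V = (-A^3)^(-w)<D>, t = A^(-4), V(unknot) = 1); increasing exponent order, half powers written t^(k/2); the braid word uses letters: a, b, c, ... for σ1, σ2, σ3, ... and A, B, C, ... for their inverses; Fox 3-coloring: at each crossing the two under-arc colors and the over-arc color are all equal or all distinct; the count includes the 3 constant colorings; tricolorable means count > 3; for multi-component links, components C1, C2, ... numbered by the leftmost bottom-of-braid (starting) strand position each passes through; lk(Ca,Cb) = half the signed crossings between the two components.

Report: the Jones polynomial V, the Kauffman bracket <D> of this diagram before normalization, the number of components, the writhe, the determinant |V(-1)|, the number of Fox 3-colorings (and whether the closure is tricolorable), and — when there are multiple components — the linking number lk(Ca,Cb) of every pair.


V(t) = -t^-3 + 2t^-2 - 2t^-1 + 3 - 2t + 2t^2 - t^3
bracket: -A^-12 + 2A^-8 - 2A^-4 + 3 - 2A^4 + 2A^8 - A^12, w = 0
1 component, writhe 0, over 14 crossings
det 13, colorings 3 of 3^14 — not tricolorable
observation: the span of V is 6, forcing >= 6 crossings in any diagram


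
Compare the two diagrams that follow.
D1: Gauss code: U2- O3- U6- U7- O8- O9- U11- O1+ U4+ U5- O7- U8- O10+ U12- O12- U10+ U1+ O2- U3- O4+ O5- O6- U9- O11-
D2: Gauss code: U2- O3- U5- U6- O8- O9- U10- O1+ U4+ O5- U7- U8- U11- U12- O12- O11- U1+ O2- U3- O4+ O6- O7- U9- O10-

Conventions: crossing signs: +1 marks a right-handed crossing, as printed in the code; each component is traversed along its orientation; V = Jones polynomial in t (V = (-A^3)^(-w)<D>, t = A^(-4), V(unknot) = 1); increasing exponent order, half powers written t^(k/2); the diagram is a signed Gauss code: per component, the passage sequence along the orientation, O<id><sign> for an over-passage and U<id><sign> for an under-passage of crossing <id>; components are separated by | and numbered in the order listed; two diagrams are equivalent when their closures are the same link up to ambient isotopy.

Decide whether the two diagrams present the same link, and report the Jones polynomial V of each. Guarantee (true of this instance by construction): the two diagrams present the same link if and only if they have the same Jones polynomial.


equivalent: yes
D1 (bracket A^-10 - A^-6 + 3A^-2 - 3A^2 + 3A^6 - 3A^10 + 2A^14 - A^18; 12 crossings at w = -6): V = -t^-9 + 2t^-8 - 3t^-7 + 3t^-6 - 3t^-5 + 3t^-4 - t^-3 + t^-2
V(D2) = -t^-9 + 2t^-8 - 3t^-7 + 3t^-6 - 3t^-5 + 3t^-4 - t^-3 + t^-2  (w -8, c 12, <D> = A^-16 - A^-12 + 3A^-8 - 3A^-4 + 3 - 3A^4 + 2A^8 - A^12)
key observation: one V(t) for all 2 diagrams — one class (guaranteed)


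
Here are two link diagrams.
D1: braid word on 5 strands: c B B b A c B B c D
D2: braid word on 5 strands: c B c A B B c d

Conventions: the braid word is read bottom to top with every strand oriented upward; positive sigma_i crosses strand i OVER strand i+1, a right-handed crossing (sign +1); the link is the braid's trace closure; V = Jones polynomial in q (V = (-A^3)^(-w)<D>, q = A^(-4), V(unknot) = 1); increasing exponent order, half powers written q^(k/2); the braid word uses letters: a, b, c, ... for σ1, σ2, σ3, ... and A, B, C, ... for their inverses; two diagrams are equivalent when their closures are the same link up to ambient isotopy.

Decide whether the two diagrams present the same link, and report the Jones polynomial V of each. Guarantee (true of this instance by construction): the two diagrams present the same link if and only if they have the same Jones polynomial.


equivalent: yes
D1 (bracket -A^-18 + 2A^-14 - 2A^-10 + 3A^-6 - 2A^-2 + 2A^2 - A^6; 10 crossings at w = -2): V = -q^-3 + 2q^-2 - 2q^-1 + 3 - 2q + 2q^2 - q^3
D2 (bracket -A^-12 + 2A^-8 - 2A^-4 + 3 - 2A^4 + 2A^8 - A^12; 8 crossings at w = 0): V = -q^-3 + 2q^-2 - 2q^-1 + 3 - 2q + 2q^2 - q^3
key observation: D2 (8 crossings) and D1 (10) are Markov-related braid presentations


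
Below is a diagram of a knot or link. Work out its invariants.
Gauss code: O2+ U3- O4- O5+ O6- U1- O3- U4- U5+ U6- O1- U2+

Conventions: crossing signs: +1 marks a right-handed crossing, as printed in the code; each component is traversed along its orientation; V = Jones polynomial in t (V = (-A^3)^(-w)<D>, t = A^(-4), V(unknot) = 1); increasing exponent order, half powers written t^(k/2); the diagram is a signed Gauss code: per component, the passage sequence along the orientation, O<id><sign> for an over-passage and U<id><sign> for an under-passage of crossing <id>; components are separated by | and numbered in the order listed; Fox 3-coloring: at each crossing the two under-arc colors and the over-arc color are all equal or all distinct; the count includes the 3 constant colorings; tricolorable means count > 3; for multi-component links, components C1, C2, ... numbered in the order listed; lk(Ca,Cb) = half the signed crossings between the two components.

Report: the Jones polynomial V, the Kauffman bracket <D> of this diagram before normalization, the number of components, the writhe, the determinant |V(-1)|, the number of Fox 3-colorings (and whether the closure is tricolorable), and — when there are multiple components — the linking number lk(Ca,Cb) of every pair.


V(t) = -t^-4 + t^-3 + t^-1
bracket: A^-2 + A^6 - A^10, w = -2
1 component, writhe -2, over 6 crossings
det 3, colorings 9 of 3^6 — tricolorable
observation: |V(-1)| = 3: so tricolorable, since 3 divides 3


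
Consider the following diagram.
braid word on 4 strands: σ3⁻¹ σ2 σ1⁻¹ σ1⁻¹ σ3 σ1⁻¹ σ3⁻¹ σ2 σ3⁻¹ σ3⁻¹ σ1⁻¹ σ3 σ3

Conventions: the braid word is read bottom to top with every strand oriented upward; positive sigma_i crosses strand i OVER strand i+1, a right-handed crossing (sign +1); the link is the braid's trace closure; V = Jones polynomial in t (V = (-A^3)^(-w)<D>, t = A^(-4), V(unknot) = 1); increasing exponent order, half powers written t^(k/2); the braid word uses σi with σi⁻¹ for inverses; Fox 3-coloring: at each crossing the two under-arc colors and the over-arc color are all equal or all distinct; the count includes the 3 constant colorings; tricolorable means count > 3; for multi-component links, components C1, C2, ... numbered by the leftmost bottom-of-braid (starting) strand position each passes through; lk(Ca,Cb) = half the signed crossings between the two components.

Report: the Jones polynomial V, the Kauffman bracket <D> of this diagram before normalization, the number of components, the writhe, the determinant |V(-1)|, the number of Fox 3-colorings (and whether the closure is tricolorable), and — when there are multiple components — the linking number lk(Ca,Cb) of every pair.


V = t^-5 - 2t^-4 + 2t^-3 - 2t^-2 + 2t^-1 - 1 + t
<D> = -A^-13 + A^-9 - 2A^-5 + 2A^-1 - 2A^3 + 2A^7 - A^11 (w = -3)
1 component over 13 crossings, w = -3
3 Fox colorings among 3^13, |V(-1)| = 11: not tricolorable
why: |V(-1)| = 11: so not tricolorable, since 3 does not divide 11


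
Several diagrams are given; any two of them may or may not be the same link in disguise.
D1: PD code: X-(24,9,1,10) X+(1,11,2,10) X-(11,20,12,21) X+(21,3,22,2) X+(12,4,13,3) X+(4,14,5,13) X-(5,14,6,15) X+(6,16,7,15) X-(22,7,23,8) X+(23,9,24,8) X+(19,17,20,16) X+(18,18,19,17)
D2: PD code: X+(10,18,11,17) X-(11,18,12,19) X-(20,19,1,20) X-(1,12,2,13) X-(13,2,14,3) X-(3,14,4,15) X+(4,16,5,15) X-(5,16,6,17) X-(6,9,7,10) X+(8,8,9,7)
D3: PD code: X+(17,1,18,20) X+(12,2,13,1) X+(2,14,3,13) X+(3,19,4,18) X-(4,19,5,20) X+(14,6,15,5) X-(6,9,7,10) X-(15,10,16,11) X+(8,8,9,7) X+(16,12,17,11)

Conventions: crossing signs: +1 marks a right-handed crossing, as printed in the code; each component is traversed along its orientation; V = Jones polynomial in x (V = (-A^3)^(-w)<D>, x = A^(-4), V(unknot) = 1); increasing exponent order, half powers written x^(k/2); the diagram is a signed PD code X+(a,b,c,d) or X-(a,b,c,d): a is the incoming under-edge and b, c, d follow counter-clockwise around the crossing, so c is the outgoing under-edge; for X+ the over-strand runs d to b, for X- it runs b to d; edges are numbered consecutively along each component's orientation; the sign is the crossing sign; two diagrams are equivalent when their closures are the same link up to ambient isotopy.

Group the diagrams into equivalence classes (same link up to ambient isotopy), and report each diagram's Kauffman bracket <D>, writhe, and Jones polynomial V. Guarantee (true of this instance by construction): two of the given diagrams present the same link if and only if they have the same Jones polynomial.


equivalence classes: {D1} | {D2} | {D3}
D1 (bracket A^12; 12 crossings at w = +4): V = 1
V(D2) = -x^-4 + x^-3 + x^-1  (w -4, c 10, <D> = A^-8 + 1 - A^4)
V(D3) = x + x^3 - x^4  (w +4, c 10, <D> = -A^-4 + 1 + A^8)
observation: 3 classes among 3 diagrams; unequal V(x) rules out equality


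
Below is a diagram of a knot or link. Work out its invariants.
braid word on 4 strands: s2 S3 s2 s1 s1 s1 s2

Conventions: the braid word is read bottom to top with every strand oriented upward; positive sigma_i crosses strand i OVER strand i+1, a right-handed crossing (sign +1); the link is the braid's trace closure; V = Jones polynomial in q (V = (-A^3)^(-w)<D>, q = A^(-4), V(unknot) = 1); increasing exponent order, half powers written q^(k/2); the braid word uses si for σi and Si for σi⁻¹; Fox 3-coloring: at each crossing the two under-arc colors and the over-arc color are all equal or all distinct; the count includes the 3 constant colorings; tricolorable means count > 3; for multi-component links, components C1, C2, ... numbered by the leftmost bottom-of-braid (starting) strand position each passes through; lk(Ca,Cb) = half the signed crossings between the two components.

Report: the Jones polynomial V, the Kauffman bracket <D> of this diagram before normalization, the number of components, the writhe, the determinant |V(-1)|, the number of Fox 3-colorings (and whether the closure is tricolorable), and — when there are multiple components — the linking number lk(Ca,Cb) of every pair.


V = q^2 + 2q^4 - 2q^5 + q^6 - 2q^7 + q^8
<D> = -A^-17 + 2A^-13 - A^-9 + 2A^-5 - 2A^-1 - A^7 (w = +5)
1 component over 7 crossings, w = +5
27 Fox colorings among 3^7, |V(-1)| = 9: tricolorable
why: the span of V is 6, forcing >= 6 crossings in any diagram


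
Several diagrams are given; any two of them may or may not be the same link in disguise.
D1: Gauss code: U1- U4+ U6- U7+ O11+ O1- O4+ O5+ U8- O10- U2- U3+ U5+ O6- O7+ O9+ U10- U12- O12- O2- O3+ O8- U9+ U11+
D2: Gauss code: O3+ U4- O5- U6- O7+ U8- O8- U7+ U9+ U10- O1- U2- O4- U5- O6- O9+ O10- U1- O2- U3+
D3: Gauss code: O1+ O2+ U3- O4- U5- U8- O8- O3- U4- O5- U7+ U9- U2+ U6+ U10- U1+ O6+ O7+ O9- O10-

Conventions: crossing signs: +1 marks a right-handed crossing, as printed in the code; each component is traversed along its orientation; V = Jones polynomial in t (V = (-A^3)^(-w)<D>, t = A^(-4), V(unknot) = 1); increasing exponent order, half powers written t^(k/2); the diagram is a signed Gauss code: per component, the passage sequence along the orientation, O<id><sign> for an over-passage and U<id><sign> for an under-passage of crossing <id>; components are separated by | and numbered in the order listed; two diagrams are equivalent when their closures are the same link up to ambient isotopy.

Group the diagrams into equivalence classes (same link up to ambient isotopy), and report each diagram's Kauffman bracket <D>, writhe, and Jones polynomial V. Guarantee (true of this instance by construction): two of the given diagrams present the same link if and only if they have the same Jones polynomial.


equivalence classes: {D1} | {D2} | {D3}
D1 (bracket A^-8 - A^-4 + 1 - A^4 + A^8; 12 crossings at w = 0): V = t^-2 - t^-1 + 1 - t + t^2
V(D2) = -t^-7 + t^-6 - t^-5 + t^-4 + t^-2  (w -4, c 10, <D> = A^-4 + A^4 - A^8 + A^12 - A^16)
V(D3) = -t^-4 + t^-3 + t^-1  (w -2, c 10, <D> = A^-2 + A^6 - A^10)
observation: 3 values of V(t) split the 3 diagrams


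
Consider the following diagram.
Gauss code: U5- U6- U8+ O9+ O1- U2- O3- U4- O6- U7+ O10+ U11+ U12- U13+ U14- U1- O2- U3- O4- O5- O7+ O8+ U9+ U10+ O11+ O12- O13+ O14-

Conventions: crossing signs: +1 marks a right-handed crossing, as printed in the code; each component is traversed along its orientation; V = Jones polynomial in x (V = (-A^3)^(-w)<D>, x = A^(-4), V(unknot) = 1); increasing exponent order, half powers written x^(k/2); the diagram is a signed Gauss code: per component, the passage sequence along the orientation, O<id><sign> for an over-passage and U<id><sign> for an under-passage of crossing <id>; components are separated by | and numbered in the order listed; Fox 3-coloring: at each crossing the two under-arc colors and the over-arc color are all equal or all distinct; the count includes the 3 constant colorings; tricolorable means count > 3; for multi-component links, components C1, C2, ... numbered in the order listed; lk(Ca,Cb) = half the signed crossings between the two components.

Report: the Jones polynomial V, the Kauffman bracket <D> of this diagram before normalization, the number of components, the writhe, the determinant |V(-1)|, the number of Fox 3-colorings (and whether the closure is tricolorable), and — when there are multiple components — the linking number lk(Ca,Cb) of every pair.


V(x) = -x^-4 + x^-3 + x^-1
bracket: A^-2 + A^6 - A^10, w = -2
1 component, writhe -2, over 14 crossings
det 3, colorings 9 of 3^14 — tricolorable
observation: w = -2 (over 14 crossings) is diagram-only; (-A^3)^(2) removes it from V


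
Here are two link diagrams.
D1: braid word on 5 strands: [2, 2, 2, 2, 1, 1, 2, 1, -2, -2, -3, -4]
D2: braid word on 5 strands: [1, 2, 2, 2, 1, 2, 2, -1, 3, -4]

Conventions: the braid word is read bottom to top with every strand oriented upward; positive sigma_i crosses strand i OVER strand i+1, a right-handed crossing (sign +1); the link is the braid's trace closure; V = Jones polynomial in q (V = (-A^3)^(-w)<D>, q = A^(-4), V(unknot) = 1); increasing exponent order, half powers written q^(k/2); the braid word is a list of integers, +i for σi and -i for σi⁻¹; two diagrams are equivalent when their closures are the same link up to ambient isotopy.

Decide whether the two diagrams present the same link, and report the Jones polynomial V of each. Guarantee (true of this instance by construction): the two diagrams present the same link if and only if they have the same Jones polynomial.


equivalent: yes
D1 (bracket -A^-16 + A^-12 - A^-8 + A^-4 + A^4; 12 crossings at w = +4): V = q^2 + q^4 - q^5 + q^6 - q^7
D2 (bracket -A^-10 + A^-6 - A^-2 + A^2 + A^10; 10 crossings at w = +6): V = q^2 + q^4 - q^5 + q^6 - q^7
key observation: Markov moves rewrite D1 (12 crossings) into D2 (10)


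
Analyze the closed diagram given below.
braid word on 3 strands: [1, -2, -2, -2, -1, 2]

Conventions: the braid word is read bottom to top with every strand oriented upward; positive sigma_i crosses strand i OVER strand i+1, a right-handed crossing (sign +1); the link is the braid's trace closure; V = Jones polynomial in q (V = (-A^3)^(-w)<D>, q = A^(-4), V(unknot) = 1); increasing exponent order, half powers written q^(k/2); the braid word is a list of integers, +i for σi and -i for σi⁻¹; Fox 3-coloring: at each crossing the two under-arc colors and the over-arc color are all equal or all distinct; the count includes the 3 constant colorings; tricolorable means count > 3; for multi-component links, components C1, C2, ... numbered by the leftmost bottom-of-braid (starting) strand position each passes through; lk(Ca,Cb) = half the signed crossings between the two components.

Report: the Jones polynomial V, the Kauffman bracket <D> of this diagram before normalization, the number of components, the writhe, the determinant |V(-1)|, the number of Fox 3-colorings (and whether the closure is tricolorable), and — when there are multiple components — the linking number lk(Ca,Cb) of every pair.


V(q) = -q^-4 + q^-3 + q^-1
bracket: A^-2 + A^6 - A^10, w = -2
1 component, writhe -2, over 6 crossings
det 3, colorings 9 of 3^6 — tricolorable
observation: det 3 = |V(-1)|; divisible by 3, so tricolorable


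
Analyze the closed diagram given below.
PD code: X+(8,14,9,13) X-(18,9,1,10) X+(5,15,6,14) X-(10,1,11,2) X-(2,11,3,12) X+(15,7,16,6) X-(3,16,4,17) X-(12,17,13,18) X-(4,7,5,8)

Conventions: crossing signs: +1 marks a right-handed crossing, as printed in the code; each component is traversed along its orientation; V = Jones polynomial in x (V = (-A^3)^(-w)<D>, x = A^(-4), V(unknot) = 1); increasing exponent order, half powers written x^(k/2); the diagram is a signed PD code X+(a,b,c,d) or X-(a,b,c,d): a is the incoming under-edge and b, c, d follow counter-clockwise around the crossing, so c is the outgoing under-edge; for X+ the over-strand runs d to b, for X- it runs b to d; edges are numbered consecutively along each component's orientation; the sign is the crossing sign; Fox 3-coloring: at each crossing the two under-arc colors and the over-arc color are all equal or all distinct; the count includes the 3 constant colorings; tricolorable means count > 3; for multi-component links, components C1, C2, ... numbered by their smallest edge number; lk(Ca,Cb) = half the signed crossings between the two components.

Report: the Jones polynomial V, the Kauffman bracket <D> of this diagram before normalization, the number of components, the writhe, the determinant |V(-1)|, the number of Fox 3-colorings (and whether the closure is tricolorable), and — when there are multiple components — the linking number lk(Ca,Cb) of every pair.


V(x) = x^-5 - 2x^-4 + 2x^-3 - 2x^-2 + 2x^-1 - 1 + x
bracket: -A^-13 + A^-9 - 2A^-5 + 2A^-1 - 2A^3 + 2A^7 - A^11, w = -3
1 component, writhe -3, over 9 crossings
det 11, colorings 3 of 3^9 — not tricolorable
observation: w = -3 shifts under R1 moves; the (-A^3)^(3) factor cancels that in V


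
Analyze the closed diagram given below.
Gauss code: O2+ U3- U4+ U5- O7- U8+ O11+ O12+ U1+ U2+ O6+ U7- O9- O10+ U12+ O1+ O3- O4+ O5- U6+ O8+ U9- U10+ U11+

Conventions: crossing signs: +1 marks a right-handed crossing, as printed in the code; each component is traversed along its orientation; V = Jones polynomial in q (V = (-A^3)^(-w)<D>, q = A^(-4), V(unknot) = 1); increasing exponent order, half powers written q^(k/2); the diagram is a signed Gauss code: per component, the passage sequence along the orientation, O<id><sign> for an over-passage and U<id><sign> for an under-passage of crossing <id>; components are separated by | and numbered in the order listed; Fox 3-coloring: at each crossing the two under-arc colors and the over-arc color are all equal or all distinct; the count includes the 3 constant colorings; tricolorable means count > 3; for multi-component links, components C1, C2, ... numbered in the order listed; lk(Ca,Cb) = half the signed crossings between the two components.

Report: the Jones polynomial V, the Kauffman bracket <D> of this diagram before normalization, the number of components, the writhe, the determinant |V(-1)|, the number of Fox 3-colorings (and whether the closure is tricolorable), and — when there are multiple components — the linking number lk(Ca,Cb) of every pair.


V(q) = 2q - 2q^2 + 3q^3 - 3q^4 + 2q^5 - 2q^6 + q^7
bracket: A^-16 - 2A^-12 + 2A^-8 - 3A^-4 + 3 - 2A^4 + 2A^8, w = +4
1 component, writhe +4, over 12 crossings
det 15, colorings 9 of 3^12 — tricolorable
observation: V spans 6 powers of q: at least 6 crossings in any diagram


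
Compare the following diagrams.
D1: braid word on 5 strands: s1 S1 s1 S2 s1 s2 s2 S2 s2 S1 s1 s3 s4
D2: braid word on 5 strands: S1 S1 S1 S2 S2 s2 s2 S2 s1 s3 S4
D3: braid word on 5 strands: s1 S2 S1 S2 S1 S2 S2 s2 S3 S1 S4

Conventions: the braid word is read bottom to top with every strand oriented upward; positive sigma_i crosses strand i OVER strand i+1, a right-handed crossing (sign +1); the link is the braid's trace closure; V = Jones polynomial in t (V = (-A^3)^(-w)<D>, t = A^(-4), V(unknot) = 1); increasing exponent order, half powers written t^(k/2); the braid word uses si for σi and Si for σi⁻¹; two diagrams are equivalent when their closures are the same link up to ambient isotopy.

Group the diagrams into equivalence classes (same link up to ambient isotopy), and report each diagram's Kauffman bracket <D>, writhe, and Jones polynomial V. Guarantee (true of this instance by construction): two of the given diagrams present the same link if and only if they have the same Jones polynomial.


equivalence classes: {D1} | {D2} | {D3}
D1 (bracket A^-3 + A^5 - A^9 + A^13; 13 crossings at w = +5): V = -t^(1/2) + t^(3/2) - t^(5/2) - t^(9/2)
V(D2) = -t^(-5/2) - t^(-1/2)  [11 crossings, <D> = A^-7 + A, w = -3]
V(D3) = -t^(-11/2) + t^(-9/2) - t^(-7/2) - t^(-3/2)  [11 crossings, <D> = A^-15 + A^-7 - A^-3 + A, w = -7]
key observation: comparing 3 Jones polynomials yields 3 groups


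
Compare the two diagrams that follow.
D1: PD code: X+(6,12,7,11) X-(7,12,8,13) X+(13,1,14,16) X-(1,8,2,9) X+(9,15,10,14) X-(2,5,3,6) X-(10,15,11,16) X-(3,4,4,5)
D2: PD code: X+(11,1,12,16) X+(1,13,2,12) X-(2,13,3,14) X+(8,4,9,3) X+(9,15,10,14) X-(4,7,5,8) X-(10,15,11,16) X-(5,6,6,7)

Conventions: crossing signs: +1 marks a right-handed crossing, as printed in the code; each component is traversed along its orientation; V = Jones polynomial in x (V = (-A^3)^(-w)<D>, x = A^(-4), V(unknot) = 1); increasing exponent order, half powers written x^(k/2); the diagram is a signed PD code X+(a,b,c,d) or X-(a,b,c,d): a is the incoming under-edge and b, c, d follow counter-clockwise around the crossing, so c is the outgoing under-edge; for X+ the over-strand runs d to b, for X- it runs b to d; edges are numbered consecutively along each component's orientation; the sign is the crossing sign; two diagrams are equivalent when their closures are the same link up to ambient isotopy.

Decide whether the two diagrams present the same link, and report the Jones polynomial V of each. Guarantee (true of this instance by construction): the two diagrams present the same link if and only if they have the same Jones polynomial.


equivalent: yes
D1 (bracket A^-6; 8 crossings at w = -2): V = 1
V(D2) = 1  (w 0, c 8, <D> = 1)
key observation: all 2 diagrams share one V(x), hence one class


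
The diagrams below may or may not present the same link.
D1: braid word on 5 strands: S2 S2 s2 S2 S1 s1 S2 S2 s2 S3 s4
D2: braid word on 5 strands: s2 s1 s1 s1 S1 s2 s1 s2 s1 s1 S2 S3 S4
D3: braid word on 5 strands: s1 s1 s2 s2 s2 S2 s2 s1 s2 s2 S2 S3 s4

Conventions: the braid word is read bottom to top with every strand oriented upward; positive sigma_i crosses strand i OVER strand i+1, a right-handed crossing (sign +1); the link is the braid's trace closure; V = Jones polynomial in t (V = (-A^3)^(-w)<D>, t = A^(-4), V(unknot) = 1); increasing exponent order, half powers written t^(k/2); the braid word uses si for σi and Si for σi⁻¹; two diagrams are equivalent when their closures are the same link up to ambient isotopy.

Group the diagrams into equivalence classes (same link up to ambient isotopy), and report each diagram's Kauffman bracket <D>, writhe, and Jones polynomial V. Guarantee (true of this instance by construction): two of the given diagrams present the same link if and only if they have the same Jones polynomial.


equivalence classes: {D1} | {D2, D3}
D1 (bracket A^-7 + A^-3 + A - A^9; 11 crossings at w = -3): V = t^(-9/2) - t^(-5/2) - t^(-3/2) - t^(-1/2)
V(D2) = -t^(5/2) - t^(9/2) + t^(11/2) - t^(13/2) + t^(15/2) - t^(17/2)  [13 crossings, <D> = A^-19 - A^-15 + A^-11 - A^-7 + A^-3 + A^5, w = +5]
D3 (bracket A^-13 - A^-9 + A^-5 - A^-1 + A^3 + A^11; 13 crossings at w = +7): V = -t^(5/2) - t^(9/2) + t^(11/2) - t^(13/2) + t^(15/2) - t^(17/2)
key observation: V(t) takes 2 values over 3 diagrams, fixing the grouping


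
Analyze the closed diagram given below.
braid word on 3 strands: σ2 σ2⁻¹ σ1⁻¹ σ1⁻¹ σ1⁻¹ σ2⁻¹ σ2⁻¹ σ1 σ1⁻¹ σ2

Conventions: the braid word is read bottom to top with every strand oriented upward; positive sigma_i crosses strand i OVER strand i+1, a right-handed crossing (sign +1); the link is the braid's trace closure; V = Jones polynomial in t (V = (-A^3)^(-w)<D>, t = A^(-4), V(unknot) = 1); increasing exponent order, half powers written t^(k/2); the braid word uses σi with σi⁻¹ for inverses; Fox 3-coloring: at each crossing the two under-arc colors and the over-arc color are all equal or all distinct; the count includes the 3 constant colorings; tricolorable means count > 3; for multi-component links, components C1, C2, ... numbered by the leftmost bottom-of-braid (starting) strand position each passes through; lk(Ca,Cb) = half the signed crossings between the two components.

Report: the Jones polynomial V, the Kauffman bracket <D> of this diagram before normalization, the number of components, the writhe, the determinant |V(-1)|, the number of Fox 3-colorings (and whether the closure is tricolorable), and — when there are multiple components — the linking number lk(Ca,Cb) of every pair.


V = -t^-4 + t^-3 + t^-1
<D> = A^-8 + 1 - A^4 (w = -4)
1 component over 10 crossings, w = -4
9 Fox colorings among 3^10, |V(-1)| = 3: tricolorable
why: V spans 3 powers of t: at least 3 crossings in any diagram


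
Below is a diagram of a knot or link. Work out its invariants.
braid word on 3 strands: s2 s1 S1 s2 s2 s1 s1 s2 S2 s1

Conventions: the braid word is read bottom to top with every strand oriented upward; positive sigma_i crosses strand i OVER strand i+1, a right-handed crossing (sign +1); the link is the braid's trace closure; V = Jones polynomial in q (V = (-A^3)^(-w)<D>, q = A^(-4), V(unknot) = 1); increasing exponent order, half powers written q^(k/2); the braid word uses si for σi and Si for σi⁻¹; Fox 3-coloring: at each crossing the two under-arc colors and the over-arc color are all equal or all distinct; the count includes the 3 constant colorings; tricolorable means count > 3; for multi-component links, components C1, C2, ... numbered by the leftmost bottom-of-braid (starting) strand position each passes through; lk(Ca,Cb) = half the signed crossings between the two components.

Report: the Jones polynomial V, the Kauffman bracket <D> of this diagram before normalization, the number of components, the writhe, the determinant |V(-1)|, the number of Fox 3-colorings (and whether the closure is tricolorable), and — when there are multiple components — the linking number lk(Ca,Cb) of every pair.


V(q) = q^2 + 2q^4 - 2q^5 + q^6 - 2q^7 + q^8
bracket: A^-14 - 2A^-10 + A^-6 - 2A^-2 + 2A^2 + A^10, w = +6
1 component, writhe +6, over 10 crossings
det 9, colorings 27 of 3^10 — tricolorable
observation: V spans 6 powers of q: at least 6 crossings in any diagram


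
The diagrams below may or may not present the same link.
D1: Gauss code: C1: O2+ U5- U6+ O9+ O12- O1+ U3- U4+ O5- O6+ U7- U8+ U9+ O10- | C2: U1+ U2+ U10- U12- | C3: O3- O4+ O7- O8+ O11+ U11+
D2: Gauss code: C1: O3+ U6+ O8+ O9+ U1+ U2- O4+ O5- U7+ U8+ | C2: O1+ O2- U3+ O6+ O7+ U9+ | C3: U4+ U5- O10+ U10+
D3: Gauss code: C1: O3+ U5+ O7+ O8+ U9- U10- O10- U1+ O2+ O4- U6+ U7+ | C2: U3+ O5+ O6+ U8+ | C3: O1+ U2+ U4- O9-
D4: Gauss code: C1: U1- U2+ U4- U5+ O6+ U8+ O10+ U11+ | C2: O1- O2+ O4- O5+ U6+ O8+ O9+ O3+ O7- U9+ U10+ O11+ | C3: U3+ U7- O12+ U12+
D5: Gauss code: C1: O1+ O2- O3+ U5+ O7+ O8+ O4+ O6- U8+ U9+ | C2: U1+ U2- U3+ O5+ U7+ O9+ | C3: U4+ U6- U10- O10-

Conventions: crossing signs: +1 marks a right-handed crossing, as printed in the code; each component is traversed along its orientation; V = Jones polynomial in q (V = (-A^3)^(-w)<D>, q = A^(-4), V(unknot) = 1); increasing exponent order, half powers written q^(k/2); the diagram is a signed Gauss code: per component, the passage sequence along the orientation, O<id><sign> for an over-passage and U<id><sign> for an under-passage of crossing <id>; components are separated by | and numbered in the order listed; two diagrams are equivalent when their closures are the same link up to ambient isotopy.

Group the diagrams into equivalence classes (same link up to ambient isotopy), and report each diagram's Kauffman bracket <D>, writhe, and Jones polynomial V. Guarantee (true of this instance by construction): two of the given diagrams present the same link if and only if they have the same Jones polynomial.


classes: {D1} | {D2, D3, D4, D5}
V(D1) = q^-1 + 2 + q  [12 crossings, <D> = A^2 + 2A^6 + A^10, w = +2]
V(D2) = q + q^2 + q^3 + q^6  [10 crossings, <D> = A^-6 + A^6 + A^10 + A^14, w = +6]
D3 (bracket A^-12 + 1 + A^4 + A^8; 10 crossings at w = +4): V = q + q^2 + q^3 + q^6
V(D4) = q + q^2 + q^3 + q^6  (w +6, c 12, <D> = A^-6 + A^6 + A^10 + A^14)
V(D5) = q + q^2 + q^3 + q^6  (w +4, c 10, <D> = A^-12 + 1 + A^4 + A^8)
note: 2 classes among 5 diagrams; unequal V(q) rules out equality


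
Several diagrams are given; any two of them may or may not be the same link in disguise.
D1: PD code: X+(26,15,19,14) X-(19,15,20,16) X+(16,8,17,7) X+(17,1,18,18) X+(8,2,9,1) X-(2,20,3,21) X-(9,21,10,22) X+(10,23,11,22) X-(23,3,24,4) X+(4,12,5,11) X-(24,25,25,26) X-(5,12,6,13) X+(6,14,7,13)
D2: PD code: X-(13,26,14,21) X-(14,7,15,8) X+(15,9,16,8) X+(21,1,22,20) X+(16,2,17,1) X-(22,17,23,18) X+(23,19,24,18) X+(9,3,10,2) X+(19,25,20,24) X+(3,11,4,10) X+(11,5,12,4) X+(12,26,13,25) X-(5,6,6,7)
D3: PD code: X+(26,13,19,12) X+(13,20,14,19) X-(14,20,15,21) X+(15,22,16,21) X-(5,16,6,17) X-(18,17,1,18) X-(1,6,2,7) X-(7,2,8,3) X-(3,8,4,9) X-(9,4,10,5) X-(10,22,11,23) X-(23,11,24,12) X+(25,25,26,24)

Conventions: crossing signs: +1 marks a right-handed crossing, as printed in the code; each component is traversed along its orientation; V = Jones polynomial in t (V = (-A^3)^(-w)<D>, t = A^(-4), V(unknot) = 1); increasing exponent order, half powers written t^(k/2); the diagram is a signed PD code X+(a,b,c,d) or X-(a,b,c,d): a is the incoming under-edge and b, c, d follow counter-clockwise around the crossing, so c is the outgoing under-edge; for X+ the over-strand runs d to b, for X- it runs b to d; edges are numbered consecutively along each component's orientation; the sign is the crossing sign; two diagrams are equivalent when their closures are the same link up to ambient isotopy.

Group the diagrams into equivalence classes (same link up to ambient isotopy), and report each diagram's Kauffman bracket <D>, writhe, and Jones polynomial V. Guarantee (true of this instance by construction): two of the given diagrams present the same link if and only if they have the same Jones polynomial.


equivalence classes: {D1} | {D2} | {D3}
D1 (bracket -A^-11 + A^-7 - A^-3 + 2A + A^9; 13 crossings at w = +1): V = -t^(-3/2) - 2t^(1/2) + t^(3/2) - t^(5/2) + t^(7/2)
D2 (bracket -A^-11 + A^-7 - A^-3 + 2A + A^9; 13 crossings at w = +5): V = -t^(3/2) - 2t^(7/2) + t^(9/2) - t^(11/2) + t^(13/2)
D3 (bracket A^-9 + A^-5 + A^-1 - A^15; 13 crossings at w = -5): V = t^(-15/2) - t^(-7/2) - t^(-5/2) - t^(-3/2)
key observation: 3 classes among 3 diagrams; unequal V(t) rules out equality


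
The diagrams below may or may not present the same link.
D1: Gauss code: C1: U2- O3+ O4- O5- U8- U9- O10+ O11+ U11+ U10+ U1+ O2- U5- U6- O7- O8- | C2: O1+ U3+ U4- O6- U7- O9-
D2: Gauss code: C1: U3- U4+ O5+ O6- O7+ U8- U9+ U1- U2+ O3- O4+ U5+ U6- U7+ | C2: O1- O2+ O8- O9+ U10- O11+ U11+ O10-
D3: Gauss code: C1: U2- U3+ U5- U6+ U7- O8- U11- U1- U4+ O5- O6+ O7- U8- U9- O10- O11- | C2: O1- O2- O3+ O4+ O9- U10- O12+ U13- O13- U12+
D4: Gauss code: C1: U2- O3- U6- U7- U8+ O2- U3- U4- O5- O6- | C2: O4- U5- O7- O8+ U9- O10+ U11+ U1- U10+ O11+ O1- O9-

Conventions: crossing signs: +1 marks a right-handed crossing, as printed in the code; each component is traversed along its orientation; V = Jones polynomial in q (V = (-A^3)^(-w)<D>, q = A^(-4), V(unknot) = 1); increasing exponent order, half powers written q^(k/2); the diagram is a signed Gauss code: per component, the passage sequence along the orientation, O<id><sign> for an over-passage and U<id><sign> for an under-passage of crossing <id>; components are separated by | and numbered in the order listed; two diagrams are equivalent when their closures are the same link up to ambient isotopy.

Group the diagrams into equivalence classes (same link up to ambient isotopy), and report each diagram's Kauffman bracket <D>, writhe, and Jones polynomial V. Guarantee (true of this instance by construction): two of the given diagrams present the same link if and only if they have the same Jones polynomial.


grouping into links: {D1, D3, D4} | {D2}
V(D1) = q^(-13/2) - q^(-11/2) + q^(-9/2) - 2q^(-7/2) - q^(-3/2)  (w -3, c 11, <D> = A^-3 + 2A^5 - A^9 + A^13 - A^17)
V(D2) = -q^(-1/2) - q^(1/2)  (w +1, c 11, <D> = A + A^5)
V(D3) = q^(-13/2) - q^(-11/2) + q^(-9/2) - 2q^(-7/2) - q^(-3/2)  (w -5, c 13, <D> = A^-9 + 2A^-1 - A^3 + A^7 - A^11)
D4 (bracket A^-9 + 2A^-1 - A^3 + A^7 - A^11; 11 crossings at w = -5): V = q^(-13/2) - q^(-11/2) + q^(-9/2) - 2q^(-7/2) - q^(-3/2)
key observation: comparing 4 Jones polynomials yields 2 groups


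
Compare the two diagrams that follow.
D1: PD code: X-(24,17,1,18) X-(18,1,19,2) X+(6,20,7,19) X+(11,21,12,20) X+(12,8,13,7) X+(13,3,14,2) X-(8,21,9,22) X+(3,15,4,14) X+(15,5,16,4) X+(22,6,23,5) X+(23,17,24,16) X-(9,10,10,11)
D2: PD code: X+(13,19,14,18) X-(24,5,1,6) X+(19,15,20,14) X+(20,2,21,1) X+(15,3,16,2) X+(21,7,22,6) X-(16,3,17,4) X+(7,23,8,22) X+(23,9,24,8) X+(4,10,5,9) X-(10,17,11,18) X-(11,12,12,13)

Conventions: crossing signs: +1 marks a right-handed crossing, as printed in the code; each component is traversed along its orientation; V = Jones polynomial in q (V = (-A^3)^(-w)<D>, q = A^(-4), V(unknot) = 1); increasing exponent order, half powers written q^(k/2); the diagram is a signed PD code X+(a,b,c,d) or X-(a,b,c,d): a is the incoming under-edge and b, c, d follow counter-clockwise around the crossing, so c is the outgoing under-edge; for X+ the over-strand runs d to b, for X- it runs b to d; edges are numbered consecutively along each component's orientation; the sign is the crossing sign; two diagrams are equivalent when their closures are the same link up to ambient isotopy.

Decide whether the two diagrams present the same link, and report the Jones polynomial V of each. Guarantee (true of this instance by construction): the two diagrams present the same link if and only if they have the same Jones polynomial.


equivalent: yes
V(D1) = q - q^2 + 2q^3 - q^4 + q^5 - q^6  (w +4, c 12, <D> = -A^-12 + A^-8 - A^-4 + 2 - A^4 + A^8)
D2 (bracket -A^-12 + A^-8 - A^-4 + 2 - A^4 + A^8; 12 crossings at w = +4): V = q - q^2 + 2q^3 - q^4 + q^5 - q^6
why: one V(q) for all 2 diagrams — one class (guaranteed)
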